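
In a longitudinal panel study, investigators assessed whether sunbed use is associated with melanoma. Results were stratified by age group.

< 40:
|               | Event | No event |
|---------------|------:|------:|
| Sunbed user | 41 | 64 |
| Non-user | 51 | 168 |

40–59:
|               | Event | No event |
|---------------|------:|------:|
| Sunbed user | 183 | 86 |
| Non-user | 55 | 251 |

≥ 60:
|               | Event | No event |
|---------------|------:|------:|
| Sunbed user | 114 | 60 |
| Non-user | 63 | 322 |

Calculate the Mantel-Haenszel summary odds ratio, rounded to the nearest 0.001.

OR_MH = Σ(aᵢdᵢ/nᵢ) / Σ(bᵢcᵢ/nᵢ), where nᵢ is the stratum total.
Stratum 1 (< 40): n = 324; a·d/n = 41·168/324 = 21.2593; b·c/n = 64·51/324 = 10.0741
Stratum 2 (40–59): n = 575; a·d/n = 183·251/575 = 79.8835; b·c/n = 86·55/575 = 8.2261
Stratum 3 (≥ 60): n = 559; a·d/n = 114·322/559 = 65.6673; b·c/n = 60·63/559 = 6.7621
OR_MH = (21.2593 + 79.8835 + 65.6673) / (10.0741 + 8.2261 + 6.7621) = 166.8100 / 25.0622 = 6.65583

6.656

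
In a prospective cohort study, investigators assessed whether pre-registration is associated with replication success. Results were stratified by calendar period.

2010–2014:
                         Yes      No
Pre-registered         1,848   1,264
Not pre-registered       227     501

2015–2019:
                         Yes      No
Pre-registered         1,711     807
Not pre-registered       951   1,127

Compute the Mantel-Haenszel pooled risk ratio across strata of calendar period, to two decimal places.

RR_MH = Σ(aᵢ·n₀ᵢ/nᵢ) / Σ(cᵢ·n₁ᵢ/nᵢ), with n₁ᵢ = aᵢ+bᵢ (exposed), n₀ᵢ = cᵢ+dᵢ (unexposed), nᵢ = n₁ᵢ+n₀ᵢ.
Stratum 1 (2010–2014): n₁ = 3112, n₀ = 728, n = 3840; a·n₀/n = 1848·728/3840 = 350.3500; c·n₁/n = 227·3112/3840 = 183.9646
Stratum 2 (2015–2019): n₁ = 2518, n₀ = 2078, n = 4596; a·n₀/n = 1711·2078/4596 = 773.5983; c·n₁/n = 951·2518/4596 = 521.0222
RR_MH = (350.3500 + 773.5983) / (183.9646 + 521.0222) = 1123.9483 / 704.9868 = 1.59428

1.59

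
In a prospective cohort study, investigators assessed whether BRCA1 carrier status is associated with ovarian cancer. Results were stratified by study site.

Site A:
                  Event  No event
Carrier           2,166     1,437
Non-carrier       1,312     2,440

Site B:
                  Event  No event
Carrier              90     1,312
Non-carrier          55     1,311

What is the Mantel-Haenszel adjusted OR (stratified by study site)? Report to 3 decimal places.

OR_MH = Σ(aᵢdᵢ/nᵢ) / Σ(bᵢcᵢ/nᵢ), where nᵢ is the stratum total.
Stratum 1 (Site A): n = 7355; a·d/n = 2166·2440/7355 = 718.5642; b·c/n = 1437·1312/7355 = 256.3350
Stratum 2 (Site B): n = 2768; a·d/n = 90·1311/2768 = 42.6264; b·c/n = 1312·55/2768 = 26.0694
OR_MH = (718.5642 + 42.6264) / (256.3350 + 26.0694) = 761.1907 / 282.4044 = 2.69539

2.695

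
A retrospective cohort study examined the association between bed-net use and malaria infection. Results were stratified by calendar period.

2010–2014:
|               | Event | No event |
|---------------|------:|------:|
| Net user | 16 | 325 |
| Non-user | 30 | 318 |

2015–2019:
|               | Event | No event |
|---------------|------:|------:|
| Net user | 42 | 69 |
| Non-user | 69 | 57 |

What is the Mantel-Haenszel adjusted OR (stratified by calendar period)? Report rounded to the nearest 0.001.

0.511

OR_MH = Σ(aᵢdᵢ/nᵢ) / Σ(bᵢcᵢ/nᵢ), where nᵢ is the stratum total.
Stratum 1 (2010–2014): n = 689; a·d/n = 16·318/689 = 7.3846; b·c/n = 325·30/689 = 14.1509
Stratum 2 (2015–2019): n = 237; a·d/n = 42·57/237 = 10.1013; b·c/n = 69·69/237 = 20.0886
OR_MH = (7.3846 + 10.1013) / (14.1509 + 20.0886) = 17.4859 / 34.2396 = 0.51069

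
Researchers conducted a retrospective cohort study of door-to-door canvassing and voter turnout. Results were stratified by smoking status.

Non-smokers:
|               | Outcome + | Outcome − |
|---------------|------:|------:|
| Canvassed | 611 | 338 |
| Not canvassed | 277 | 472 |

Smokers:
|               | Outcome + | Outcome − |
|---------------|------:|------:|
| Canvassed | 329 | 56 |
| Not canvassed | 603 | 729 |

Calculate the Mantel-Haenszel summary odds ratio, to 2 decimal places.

4.14

OR_MH = Σ(aᵢdᵢ/nᵢ) / Σ(bᵢcᵢ/nᵢ), where nᵢ is the stratum total.
Stratum 1 (Non-smokers): n = 1698; a·d/n = 611·472/1698 = 169.8422; b·c/n = 338·277/1698 = 55.1390
Stratum 2 (Smokers): n = 1717; a·d/n = 329·729/1717 = 139.6861; b·c/n = 56·603/1717 = 19.6669
OR_MH = (169.8422 + 139.6861) / (55.1390 + 19.6669) = 309.5282 / 74.8058 = 4.13775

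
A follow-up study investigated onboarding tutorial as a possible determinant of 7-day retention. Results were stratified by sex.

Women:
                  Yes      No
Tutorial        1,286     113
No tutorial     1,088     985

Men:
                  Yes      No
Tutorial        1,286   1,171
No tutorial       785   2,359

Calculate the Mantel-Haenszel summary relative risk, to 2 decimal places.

1.90

RR_MH = Σ(aᵢ·n₀ᵢ/nᵢ) / Σ(cᵢ·n₁ᵢ/nᵢ), with n₁ᵢ = aᵢ+bᵢ (exposed), n₀ᵢ = cᵢ+dᵢ (unexposed), nᵢ = n₁ᵢ+n₀ᵢ.
Stratum 1 (Women): n₁ = 1399, n₀ = 2073, n = 3472; a·n₀/n = 1286·2073/3472 = 767.8220; c·n₁/n = 1088·1399/3472 = 438.3963
Stratum 2 (Men): n₁ = 2457, n₀ = 3144, n = 5601; a·n₀/n = 1286·3144/5601 = 721.8682; c·n₁/n = 785·2457/5601 = 344.3573
RR_MH = (767.8220 + 721.8682) / (438.3963 + 344.3573) = 1489.6902 / 782.7536 = 1.90314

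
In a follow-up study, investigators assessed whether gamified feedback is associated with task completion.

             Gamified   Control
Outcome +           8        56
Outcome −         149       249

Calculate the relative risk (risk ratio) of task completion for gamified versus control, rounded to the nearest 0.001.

Reading the table with exposure as columns: a = 8 (Gamified, case), b = 149 (Gamified, non-case), c = 56 (Control, case), d = 249.
Risk in exposed = 8/157 = 0.05096; risk in unexposed = 56/305 = 0.18361.
RR = 0.05096 / 0.18361 = 0.27753
The risk is 72% lower among the exposed than among the unexposed.

0.278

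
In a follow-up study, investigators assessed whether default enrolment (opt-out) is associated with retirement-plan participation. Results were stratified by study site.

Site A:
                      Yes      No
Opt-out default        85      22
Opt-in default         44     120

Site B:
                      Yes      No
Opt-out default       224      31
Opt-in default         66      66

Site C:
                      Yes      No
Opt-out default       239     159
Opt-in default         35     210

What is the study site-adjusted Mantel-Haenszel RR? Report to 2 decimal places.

2.65

RR_MH = Σ(aᵢ·n₀ᵢ/nᵢ) / Σ(cᵢ·n₁ᵢ/nᵢ), with n₁ᵢ = aᵢ+bᵢ (exposed), n₀ᵢ = cᵢ+dᵢ (unexposed), nᵢ = n₁ᵢ+n₀ᵢ.
Stratum 1 (Site A): n₁ = 107, n₀ = 164, n = 271; a·n₀/n = 85·164/271 = 51.4391; c·n₁/n = 44·107/271 = 17.3727
Stratum 2 (Site B): n₁ = 255, n₀ = 132, n = 387; a·n₀/n = 224·132/387 = 76.4031; c·n₁/n = 66·255/387 = 43.4884
Stratum 3 (Site C): n₁ = 398, n₀ = 245, n = 643; a·n₀/n = 239·245/643 = 91.0653; c·n₁/n = 35·398/643 = 21.6641
RR_MH = (51.4391 + 76.4031 + 91.0653) / (17.3727 + 43.4884 + 21.6641) = 218.9075 / 82.5251 = 2.65262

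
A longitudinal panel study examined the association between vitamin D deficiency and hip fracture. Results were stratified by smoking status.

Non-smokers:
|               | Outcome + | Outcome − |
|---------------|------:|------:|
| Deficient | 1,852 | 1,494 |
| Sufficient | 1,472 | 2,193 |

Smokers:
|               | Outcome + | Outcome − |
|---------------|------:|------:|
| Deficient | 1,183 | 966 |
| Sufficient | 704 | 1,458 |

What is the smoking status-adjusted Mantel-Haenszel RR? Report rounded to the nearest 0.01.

RR_MH = Σ(aᵢ·n₀ᵢ/nᵢ) / Σ(cᵢ·n₁ᵢ/nᵢ), with n₁ᵢ = aᵢ+bᵢ (exposed), n₀ᵢ = cᵢ+dᵢ (unexposed), nᵢ = n₁ᵢ+n₀ᵢ.
Stratum 1 (Non-smokers): n₁ = 3346, n₀ = 3665, n = 7011; a·n₀/n = 1852·3665/7011 = 968.1329; c·n₁/n = 1472·3346/7011 = 702.5121
Stratum 2 (Smokers): n₁ = 2149, n₀ = 2162, n = 4311; a·n₀/n = 1183·2162/4311 = 593.2837; c·n₁/n = 704·2149/4311 = 350.9385
RR_MH = (968.1329 + 593.2837) / (702.5121 + 350.9385) = 1561.4166 / 1053.4506 = 1.48219

1.48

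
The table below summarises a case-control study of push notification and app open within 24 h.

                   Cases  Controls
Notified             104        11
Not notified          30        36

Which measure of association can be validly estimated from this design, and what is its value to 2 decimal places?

Cells: a = 104, b = 11, c = 30, d = 36.
This is a case-control study: participants were sampled on outcome status, so risks in the source population cannot be estimated directly — relative risk is not valid here. The odds ratio is the appropriate measure.
OR = (a·d)/(b·c) = (104 × 36) / (11 × 30) = 3744 / 330 = 11.34545

11.35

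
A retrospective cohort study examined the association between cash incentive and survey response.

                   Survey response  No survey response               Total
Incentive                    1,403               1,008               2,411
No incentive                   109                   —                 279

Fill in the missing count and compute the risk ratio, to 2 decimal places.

The missing cell is in the unexposed row: 279 − 109 = 170.
So a = 1403, b = 1008, c = 109, d = 170.
RR = [a/(a+b)] / [c/(c+d)] = (1403/2411) / (109/279) = 0.58192/0.39068 = 1.48949

1.49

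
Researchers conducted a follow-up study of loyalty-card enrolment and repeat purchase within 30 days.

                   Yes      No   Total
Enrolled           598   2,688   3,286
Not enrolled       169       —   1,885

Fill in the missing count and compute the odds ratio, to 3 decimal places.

The missing cell is in the unexposed row: 1885 − 169 = 1716.
So a = 598, b = 2688, c = 169, d = 1716.
OR = (a·d)/(b·c) = (598 × 1716) / (2688 × 169) = 1026168 / 454272 = 2.25893

2.259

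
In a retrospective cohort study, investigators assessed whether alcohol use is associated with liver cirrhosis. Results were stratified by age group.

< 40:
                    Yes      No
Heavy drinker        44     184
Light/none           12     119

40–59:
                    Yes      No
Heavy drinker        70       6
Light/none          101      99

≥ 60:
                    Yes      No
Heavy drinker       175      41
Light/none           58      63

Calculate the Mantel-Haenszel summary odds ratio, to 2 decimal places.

OR_MH = Σ(aᵢdᵢ/nᵢ) / Σ(bᵢcᵢ/nᵢ), where nᵢ is the stratum total.
Stratum 1 (< 40): n = 359; a·d/n = 44·119/359 = 14.5850; b·c/n = 184·12/359 = 6.1504
Stratum 2 (40–59): n = 276; a·d/n = 70·99/276 = 25.1087; b·c/n = 6·101/276 = 2.1957
Stratum 3 (≥ 60): n = 337; a·d/n = 175·63/337 = 32.7151; b·c/n = 41·58/337 = 7.0564
OR_MH = (14.5850 + 25.1087 + 32.7151) / (6.1504 + 2.1957 + 7.0564) = 72.4088 / 15.4024 = 4.70112

4.70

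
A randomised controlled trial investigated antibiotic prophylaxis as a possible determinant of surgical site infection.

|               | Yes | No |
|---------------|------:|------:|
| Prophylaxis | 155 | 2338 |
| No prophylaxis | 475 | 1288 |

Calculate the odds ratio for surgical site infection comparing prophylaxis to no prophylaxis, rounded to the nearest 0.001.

Cells: a = 155, b = 2338, c = 475, d = 1288.
OR = (a·d)/(b·c) = (155 × 1288) / (2338 × 475) = 199640 / 1110550 = 0.17977
Exposure is associated with lower odds of surgical site infection (OR = 0.18 < 1).

0.180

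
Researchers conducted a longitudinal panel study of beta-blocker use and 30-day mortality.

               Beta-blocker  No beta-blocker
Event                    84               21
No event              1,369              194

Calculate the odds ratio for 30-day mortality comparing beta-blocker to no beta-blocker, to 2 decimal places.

0.57

Reading the table with exposure as columns: a = 84 (Beta-blocker, case), b = 1369 (Beta-blocker, non-case), c = 21 (No beta-blocker, case), d = 194.
OR = (a·d)/(b·c) = (84 × 194) / (1369 × 21) = 16296 / 28749 = 0.56684
Exposure is associated with lower odds of 30-day mortality (OR = 0.57 < 1).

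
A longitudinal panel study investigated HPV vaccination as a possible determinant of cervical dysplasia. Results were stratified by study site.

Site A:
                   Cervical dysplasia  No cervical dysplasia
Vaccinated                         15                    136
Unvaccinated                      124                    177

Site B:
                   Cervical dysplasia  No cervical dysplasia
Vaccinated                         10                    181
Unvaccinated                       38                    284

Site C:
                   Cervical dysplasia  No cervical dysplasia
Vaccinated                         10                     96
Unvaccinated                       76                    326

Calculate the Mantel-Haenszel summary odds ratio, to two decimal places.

0.27

OR_MH = Σ(aᵢdᵢ/nᵢ) / Σ(bᵢcᵢ/nᵢ), where nᵢ is the stratum total.
Stratum 1 (Site A): n = 452; a·d/n = 15·177/452 = 5.8739; b·c/n = 136·124/452 = 37.3097
Stratum 2 (Site B): n = 513; a·d/n = 10·284/513 = 5.5361; b·c/n = 181·38/513 = 13.4074
Stratum 3 (Site C): n = 508; a·d/n = 10·326/508 = 6.4173; b·c/n = 96·76/508 = 14.3622
OR_MH = (5.8739 + 5.5361 + 6.4173) / (37.3097 + 13.4074 + 14.3622) = 17.8273 / 65.0793 = 0.27393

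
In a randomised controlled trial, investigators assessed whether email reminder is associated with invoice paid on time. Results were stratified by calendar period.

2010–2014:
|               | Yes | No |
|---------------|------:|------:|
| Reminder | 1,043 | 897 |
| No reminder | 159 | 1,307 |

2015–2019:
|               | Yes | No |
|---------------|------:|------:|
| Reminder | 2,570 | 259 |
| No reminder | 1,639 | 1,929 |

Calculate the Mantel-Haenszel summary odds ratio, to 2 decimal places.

10.86

OR_MH = Σ(aᵢdᵢ/nᵢ) / Σ(bᵢcᵢ/nᵢ), where nᵢ is the stratum total.
Stratum 1 (2010–2014): n = 3406; a·d/n = 1043·1307/3406 = 400.2352; b·c/n = 897·159/3406 = 41.8740
Stratum 2 (2015–2019): n = 6397; a·d/n = 2570·1929/6397 = 774.9773; b·c/n = 259·1639/6397 = 66.3594
OR_MH = (400.2352 + 774.9773) / (41.8740 + 66.3594) = 1175.2125 / 108.2334 = 10.85813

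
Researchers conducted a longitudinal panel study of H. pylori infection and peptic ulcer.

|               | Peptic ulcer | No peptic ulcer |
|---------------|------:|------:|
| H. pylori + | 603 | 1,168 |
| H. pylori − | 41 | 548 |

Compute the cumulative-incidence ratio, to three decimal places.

Cells: a = 603, b = 1168, c = 41, d = 548.
Risk in exposed = 603/1771 = 0.34049; risk in unexposed = 41/589 = 0.06961.
RR = 0.34049 / 0.06961 = 4.89137
The risk among the exposed is 4.89 times that among the unexposed.

4.891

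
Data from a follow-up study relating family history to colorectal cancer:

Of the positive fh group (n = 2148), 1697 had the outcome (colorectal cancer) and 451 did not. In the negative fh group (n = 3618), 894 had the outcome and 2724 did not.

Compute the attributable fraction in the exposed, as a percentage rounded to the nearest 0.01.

68.72

From the description: a = 1697, b = 451, c = 894, d = 2724.
Risk in exposed = 1697/2148 = 0.79004; risk in unexposed = 894/3618 = 0.24710.
RR = 0.79004/0.24710 = 3.19726
AR% = (RR − 1)/RR × 100 = (3.19726 − 1)/3.19726 × 100 = 68.7233%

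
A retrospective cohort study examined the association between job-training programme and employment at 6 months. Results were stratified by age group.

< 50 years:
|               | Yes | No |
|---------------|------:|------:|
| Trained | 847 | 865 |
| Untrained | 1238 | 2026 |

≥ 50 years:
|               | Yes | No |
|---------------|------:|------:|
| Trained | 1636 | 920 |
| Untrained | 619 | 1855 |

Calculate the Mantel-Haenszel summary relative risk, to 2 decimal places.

1.84

RR_MH = Σ(aᵢ·n₀ᵢ/nᵢ) / Σ(cᵢ·n₁ᵢ/nᵢ), with n₁ᵢ = aᵢ+bᵢ (exposed), n₀ᵢ = cᵢ+dᵢ (unexposed), nᵢ = n₁ᵢ+n₀ᵢ.
Stratum 1 (< 50 years): n₁ = 1712, n₀ = 3264, n = 4976; a·n₀/n = 847·3264/4976 = 555.5884; c·n₁/n = 1238·1712/4976 = 425.9357
Stratum 2 (≥ 50 years): n₁ = 2556, n₀ = 2474, n = 5030; a·n₀/n = 1636·2474/5030 = 804.6648; c·n₁/n = 619·2556/5030 = 314.5455
RR_MH = (555.5884 + 804.6648) / (425.9357 + 314.5455) = 1360.2532 / 740.4812 = 1.83699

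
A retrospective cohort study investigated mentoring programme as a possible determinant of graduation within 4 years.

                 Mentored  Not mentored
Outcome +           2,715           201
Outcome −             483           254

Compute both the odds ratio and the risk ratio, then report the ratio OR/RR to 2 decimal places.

3.70

Reading the table with exposure as columns: a = 2715 (Mentored, case), b = 483 (Mentored, non-case), c = 201 (Not mentored, case), d = 254.
OR = (2715·254)/(483·201) = 689610/97083 = 7.10330
Risk in exposed = 2715/3198 = 0.84897; risk in unexposed = 201/455 = 0.44176; RR = 1.92179
OR/RR = 7.10330 / 1.92179 = 3.69618
The outcome is not rare, so the OR lies further from 1 than the RR.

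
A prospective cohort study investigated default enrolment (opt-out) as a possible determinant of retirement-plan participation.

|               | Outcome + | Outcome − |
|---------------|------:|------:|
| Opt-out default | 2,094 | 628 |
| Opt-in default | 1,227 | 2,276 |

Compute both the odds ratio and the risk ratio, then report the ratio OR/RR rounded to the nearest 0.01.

Cells: a = 2094, b = 628, c = 1227, d = 2276.
OR = (2094·2276)/(628·1227) = 4765944/770556 = 6.18507
Risk in exposed = 2094/2722 = 0.76929; risk in unexposed = 1227/3503 = 0.35027; RR = 2.19626
OR/RR = 6.18507 / 2.19626 = 2.81618
The outcome is not rare, so the OR lies further from 1 than the RR.

2.82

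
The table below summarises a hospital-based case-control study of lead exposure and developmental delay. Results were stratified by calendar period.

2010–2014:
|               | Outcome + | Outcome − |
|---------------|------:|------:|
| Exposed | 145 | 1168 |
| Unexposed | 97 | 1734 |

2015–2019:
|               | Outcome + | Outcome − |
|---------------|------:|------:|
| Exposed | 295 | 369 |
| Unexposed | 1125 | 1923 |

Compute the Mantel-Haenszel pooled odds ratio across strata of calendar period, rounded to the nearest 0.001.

OR_MH = Σ(aᵢdᵢ/nᵢ) / Σ(bᵢcᵢ/nᵢ), where nᵢ is the stratum total.
Stratum 1 (2010–2014): n = 3144; a·d/n = 145·1734/3144 = 79.9714; b·c/n = 1168·97/3144 = 36.0356
Stratum 2 (2015–2019): n = 3712; a·d/n = 295·1923/3712 = 152.8246; b·c/n = 369·1125/3712 = 111.8332
OR_MH = (79.9714 + 152.8246) / (36.0356 + 111.8332) = 232.7960 / 147.8689 = 1.57434

1.574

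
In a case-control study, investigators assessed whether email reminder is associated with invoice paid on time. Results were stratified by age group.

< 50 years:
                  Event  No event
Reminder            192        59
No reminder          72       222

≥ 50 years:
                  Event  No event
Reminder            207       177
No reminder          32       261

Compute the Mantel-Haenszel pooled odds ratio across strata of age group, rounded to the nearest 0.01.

OR_MH = Σ(aᵢdᵢ/nᵢ) / Σ(bᵢcᵢ/nᵢ), where nᵢ is the stratum total.
Stratum 1 (< 50 years): n = 545; a·d/n = 192·222/545 = 78.2092; b·c/n = 59·72/545 = 7.7945
Stratum 2 (≥ 50 years): n = 677; a·d/n = 207·261/677 = 79.8035; b·c/n = 177·32/677 = 8.3663
OR_MH = (78.2092 + 79.8035) / (7.7945 + 8.3663) = 158.0127 / 16.1608 = 9.77752

9.78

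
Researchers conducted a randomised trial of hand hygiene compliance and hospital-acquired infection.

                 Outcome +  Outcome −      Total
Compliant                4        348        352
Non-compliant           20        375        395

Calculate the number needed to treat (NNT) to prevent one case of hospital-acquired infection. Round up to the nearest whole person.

Risk in treated group = 4/352 = 0.01136; risk in control = 20/395 = 0.05063.
Absolute risk reduction = 0.05063 − 0.01136 = 0.03927
NNT = 1 / ARR = 1 / 0.03927 = 25.465 → round up → 26

26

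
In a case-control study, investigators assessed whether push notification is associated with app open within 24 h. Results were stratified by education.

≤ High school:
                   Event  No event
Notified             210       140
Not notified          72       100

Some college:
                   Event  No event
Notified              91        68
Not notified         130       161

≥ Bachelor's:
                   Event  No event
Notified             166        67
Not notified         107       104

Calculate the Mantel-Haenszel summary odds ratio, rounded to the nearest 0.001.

OR_MH = Σ(aᵢdᵢ/nᵢ) / Σ(bᵢcᵢ/nᵢ), where nᵢ is the stratum total.
Stratum 1 (≤ High school): n = 522; a·d/n = 210·100/522 = 40.2299; b·c/n = 140·72/522 = 19.3103
Stratum 2 (Some college): n = 450; a·d/n = 91·161/450 = 32.5578; b·c/n = 68·130/450 = 19.6444
Stratum 3 (≥ Bachelor's): n = 444; a·d/n = 166·104/444 = 38.8829; b·c/n = 67·107/444 = 16.1464
OR_MH = (40.2299 + 32.5578 + 38.8829) / (19.3103 + 19.6444 + 16.1464) = 111.6705 / 55.1012 = 2.02665

2.027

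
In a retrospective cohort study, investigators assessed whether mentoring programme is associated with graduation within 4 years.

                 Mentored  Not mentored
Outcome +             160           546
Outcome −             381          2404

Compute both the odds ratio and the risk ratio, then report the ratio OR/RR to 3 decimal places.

Reading the table with exposure as columns: a = 160 (Mentored, case), b = 381 (Mentored, non-case), c = 546 (Not mentored, case), d = 2404.
OR = (160·2404)/(381·546) = 384640/208026 = 1.84900
Risk in exposed = 160/541 = 0.29575; risk in unexposed = 546/2950 = 0.18508; RR = 1.59791
OR/RR = 1.84900 / 1.59791 = 1.15714
The outcome is not rare, so the OR lies further from 1 than the RR.

1.157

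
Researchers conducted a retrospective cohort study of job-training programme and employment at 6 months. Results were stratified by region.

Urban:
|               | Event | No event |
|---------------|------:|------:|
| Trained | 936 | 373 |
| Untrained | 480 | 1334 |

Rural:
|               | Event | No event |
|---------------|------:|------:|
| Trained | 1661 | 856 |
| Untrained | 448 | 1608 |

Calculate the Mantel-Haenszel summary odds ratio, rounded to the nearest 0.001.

6.968

OR_MH = Σ(aᵢdᵢ/nᵢ) / Σ(bᵢcᵢ/nᵢ), where nᵢ is the stratum total.
Stratum 1 (Urban): n = 3123; a·d/n = 936·1334/3123 = 399.8156; b·c/n = 373·480/3123 = 57.3295
Stratum 2 (Rural): n = 4573; a·d/n = 1661·1608/4573 = 584.0560; b·c/n = 856·448/4573 = 83.8592
OR_MH = (399.8156 + 584.0560) / (57.3295 + 83.8592) = 983.8715 / 141.1887 = 6.96849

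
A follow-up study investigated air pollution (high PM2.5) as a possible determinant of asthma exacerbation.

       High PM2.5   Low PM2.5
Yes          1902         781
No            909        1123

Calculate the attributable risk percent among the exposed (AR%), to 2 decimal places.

39.38

Reading the table with exposure as columns: a = 1902 (High PM2.5, case), b = 909 (High PM2.5, non-case), c = 781 (Low PM2.5, case), d = 1123.
Risk in exposed = 1902/2811 = 0.67663; risk in unexposed = 781/1904 = 0.41019.
RR = 0.67663/0.41019 = 1.64955
AR% = (RR − 1)/RR × 100 = (1.64955 − 1)/1.64955 × 100 = 39.3774%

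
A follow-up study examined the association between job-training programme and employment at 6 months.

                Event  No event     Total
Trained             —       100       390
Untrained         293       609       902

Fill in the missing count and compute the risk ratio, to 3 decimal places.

The missing cell is in the exposed row: 390 − 100 = 290.
So a = 290, b = 100, c = 293, d = 609.
RR = [a/(a+b)] / [c/(c+d)] = (290/390) / (293/902) = 0.74359/0.32483 = 2.28914

2.289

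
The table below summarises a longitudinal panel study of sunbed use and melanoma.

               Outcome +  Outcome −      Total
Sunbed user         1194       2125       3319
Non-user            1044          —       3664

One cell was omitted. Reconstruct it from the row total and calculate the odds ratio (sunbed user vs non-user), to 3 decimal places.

The missing cell is in the unexposed row: 3664 − 1044 = 2620.
So a = 1194, b = 2125, c = 1044, d = 2620.
OR = (a·d)/(b·c) = (1194 × 2620) / (2125 × 1044) = 3128280 / 2218500 = 1.41009

1.410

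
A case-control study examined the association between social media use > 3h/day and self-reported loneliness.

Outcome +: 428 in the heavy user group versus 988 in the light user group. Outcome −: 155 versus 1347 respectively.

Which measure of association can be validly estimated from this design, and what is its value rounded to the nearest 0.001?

3.765

From the description: a = 428, b = 155, c = 988, d = 1347.
This is a case-control study: participants were sampled on outcome status, so risks in the source population cannot be estimated directly — relative risk is not valid here. The odds ratio is the appropriate measure.
OR = (a·d)/(b·c) = (428 × 1347) / (155 × 988) = 576516 / 153140 = 3.76463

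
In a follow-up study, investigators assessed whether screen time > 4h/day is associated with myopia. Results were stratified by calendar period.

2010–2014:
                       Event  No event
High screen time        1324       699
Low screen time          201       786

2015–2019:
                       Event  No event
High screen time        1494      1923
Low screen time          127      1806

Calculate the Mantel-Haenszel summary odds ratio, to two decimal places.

OR_MH = Σ(aᵢdᵢ/nᵢ) / Σ(bᵢcᵢ/nᵢ), where nᵢ is the stratum total.
Stratum 1 (2010–2014): n = 3010; a·d/n = 1324·786/3010 = 345.7355; b·c/n = 699·201/3010 = 46.6774
Stratum 2 (2015–2019): n = 5350; a·d/n = 1494·1806/5350 = 504.3297; b·c/n = 1923·127/5350 = 45.6488
OR_MH = (345.7355 + 504.3297) / (46.6774 + 45.6488) = 850.0653 / 92.3262 = 9.20719

9.21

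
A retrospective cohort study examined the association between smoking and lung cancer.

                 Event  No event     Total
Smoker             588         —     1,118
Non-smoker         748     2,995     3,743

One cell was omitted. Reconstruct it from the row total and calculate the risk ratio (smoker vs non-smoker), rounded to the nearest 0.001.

2.632

The missing cell is in the exposed row: 1118 − 588 = 530.
So a = 588, b = 530, c = 748, d = 2995.
RR = [a/(a+b)] / [c/(c+d)] = (588/1118) / (748/3743) = 0.52594/0.19984 = 2.63181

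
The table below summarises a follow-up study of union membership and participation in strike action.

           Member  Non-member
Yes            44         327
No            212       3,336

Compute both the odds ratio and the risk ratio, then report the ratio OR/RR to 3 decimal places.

Reading the table with exposure as columns: a = 44 (Member, case), b = 212 (Member, non-case), c = 327 (Non-member, case), d = 3336.
OR = (44·3336)/(212·327) = 146784/69324 = 2.11736
Risk in exposed = 44/256 = 0.17188; risk in unexposed = 327/3663 = 0.08927; RR = 1.92532
OR/RR = 2.11736 / 1.92532 = 1.09975
The outcome is not rare, so the OR lies further from 1 than the RR.

1.100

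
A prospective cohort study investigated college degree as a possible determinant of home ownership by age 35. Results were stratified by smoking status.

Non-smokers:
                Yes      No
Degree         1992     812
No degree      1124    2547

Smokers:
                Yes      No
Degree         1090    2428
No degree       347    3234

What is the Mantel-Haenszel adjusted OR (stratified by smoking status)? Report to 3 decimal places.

OR_MH = Σ(aᵢdᵢ/nᵢ) / Σ(bᵢcᵢ/nᵢ), where nᵢ is the stratum total.
Stratum 1 (Non-smokers): n = 6475; a·d/n = 1992·2547/6475 = 783.5713; b·c/n = 812·1124/6475 = 140.9557
Stratum 2 (Smokers): n = 7099; a·d/n = 1090·3234/7099 = 496.5573; b·c/n = 2428·347/7099 = 118.6809
OR_MH = (783.5713 + 496.5573) / (140.9557 + 118.6809) = 1280.1285 / 259.6366 = 4.93046

4.930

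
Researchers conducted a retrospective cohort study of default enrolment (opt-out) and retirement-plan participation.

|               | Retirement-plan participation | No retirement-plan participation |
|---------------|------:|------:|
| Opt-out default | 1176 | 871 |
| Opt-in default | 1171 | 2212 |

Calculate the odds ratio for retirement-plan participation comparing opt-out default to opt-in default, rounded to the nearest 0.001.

2.550

Cells: a = 1176, b = 871, c = 1171, d = 2212.
OR = (a·d)/(b·c) = (1176 × 2212) / (871 × 1171) = 2601312 / 1019941 = 2.55045
The odds of retirement-plan participation are about 2.55 times as high in the opt-out default group.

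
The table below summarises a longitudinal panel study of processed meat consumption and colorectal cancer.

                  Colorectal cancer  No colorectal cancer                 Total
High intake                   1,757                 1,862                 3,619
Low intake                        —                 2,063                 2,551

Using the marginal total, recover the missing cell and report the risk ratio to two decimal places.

The missing cell is in the unexposed row: 2551 − 2063 = 488.
So a = 1757, b = 1862, c = 488, d = 2063.
RR = [a/(a+b)] / [c/(c+d)] = (1757/3619) / (488/2551) = 0.48549/0.19130 = 2.53790

2.54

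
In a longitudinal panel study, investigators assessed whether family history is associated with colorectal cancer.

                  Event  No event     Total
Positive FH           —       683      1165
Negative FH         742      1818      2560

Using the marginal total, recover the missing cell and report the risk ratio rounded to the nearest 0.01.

The missing cell is in the exposed row: 1165 − 683 = 482.
So a = 482, b = 683, c = 742, d = 1818.
RR = [a/(a+b)] / [c/(c+d)] = (482/1165) / (742/2560) = 0.41373/0.28984 = 1.42744

1.43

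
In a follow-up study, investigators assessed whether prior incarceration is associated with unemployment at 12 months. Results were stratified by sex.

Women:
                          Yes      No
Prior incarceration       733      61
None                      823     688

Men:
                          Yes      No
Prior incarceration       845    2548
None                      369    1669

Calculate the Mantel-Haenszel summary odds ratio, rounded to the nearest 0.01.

OR_MH = Σ(aᵢdᵢ/nᵢ) / Σ(bᵢcᵢ/nᵢ), where nᵢ is the stratum total.
Stratum 1 (Women): n = 2305; a·d/n = 733·688/2305 = 218.7870; b·c/n = 61·823/2305 = 21.7800
Stratum 2 (Men): n = 5431; a·d/n = 845·1669/5431 = 259.6769; b·c/n = 2548·369/5431 = 173.1195
OR_MH = (218.7870 + 259.6769) / (21.7800 + 173.1195) = 478.4638 / 194.8995 = 2.45493

2.45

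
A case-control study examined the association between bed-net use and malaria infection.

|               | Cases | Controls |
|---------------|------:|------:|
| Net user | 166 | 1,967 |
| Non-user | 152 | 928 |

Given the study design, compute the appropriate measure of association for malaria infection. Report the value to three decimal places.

0.515

Cells: a = 166, b = 1967, c = 152, d = 928.
This is a case-control study: participants were sampled on outcome status, so risks in the source population cannot be estimated directly — relative risk is not valid here. The odds ratio is the appropriate measure.
OR = (a·d)/(b·c) = (166 × 928) / (1967 × 152) = 154048 / 298984 = 0.51524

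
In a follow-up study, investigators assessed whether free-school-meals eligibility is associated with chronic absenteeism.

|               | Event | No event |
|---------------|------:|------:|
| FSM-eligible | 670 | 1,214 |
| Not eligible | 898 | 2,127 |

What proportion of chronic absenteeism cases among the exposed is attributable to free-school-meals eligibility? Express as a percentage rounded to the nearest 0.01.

16.52

Cells: a = 670, b = 1214, c = 898, d = 2127.
Risk in exposed = 670/1884 = 0.35563; risk in unexposed = 898/3025 = 0.29686.
RR = 0.35563/0.29686 = 1.19796
AR% = (RR − 1)/RR × 100 = (1.19796 − 1)/1.19796 × 100 = 16.5249%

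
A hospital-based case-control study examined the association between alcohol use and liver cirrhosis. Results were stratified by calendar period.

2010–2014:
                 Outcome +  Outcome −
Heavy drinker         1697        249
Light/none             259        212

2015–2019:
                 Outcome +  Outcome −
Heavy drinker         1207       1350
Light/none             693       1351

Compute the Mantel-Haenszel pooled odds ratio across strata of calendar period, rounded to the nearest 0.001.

OR_MH = Σ(aᵢdᵢ/nᵢ) / Σ(bᵢcᵢ/nᵢ), where nᵢ is the stratum total.
Stratum 1 (2010–2014): n = 2417; a·d/n = 1697·212/2417 = 148.8473; b·c/n = 249·259/2417 = 26.6823
Stratum 2 (2015–2019): n = 4601; a·d/n = 1207·1351/4601 = 354.4136; b·c/n = 1350·693/4601 = 203.3362
OR_MH = (148.8473 + 354.4136) / (26.6823 + 203.3362) = 503.2609 / 230.0185 = 2.18792

2.188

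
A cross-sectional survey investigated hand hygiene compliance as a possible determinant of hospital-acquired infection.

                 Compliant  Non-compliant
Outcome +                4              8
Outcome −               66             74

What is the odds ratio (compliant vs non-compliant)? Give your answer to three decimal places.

0.561

Reading the table with exposure as columns: a = 4 (Compliant, case), b = 66 (Compliant, non-case), c = 8 (Non-compliant, case), d = 74.
OR = (a·d)/(b·c) = (4 × 74) / (66 × 8) = 296 / 528 = 0.56061
Exposure is associated with lower odds of hospital-acquired infection (OR = 0.56 < 1).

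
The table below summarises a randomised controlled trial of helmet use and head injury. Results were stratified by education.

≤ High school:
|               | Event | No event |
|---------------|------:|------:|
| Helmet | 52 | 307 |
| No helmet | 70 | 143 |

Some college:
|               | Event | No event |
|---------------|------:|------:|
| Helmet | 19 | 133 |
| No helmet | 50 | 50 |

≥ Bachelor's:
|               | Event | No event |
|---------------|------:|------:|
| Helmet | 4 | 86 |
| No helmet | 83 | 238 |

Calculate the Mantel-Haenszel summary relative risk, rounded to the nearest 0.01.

RR_MH = Σ(aᵢ·n₀ᵢ/nᵢ) / Σ(cᵢ·n₁ᵢ/nᵢ), with n₁ᵢ = aᵢ+bᵢ (exposed), n₀ᵢ = cᵢ+dᵢ (unexposed), nᵢ = n₁ᵢ+n₀ᵢ.
Stratum 1 (≤ High school): n₁ = 359, n₀ = 213, n = 572; a·n₀/n = 52·213/572 = 19.3636; c·n₁/n = 70·359/572 = 43.9336
Stratum 2 (Some college): n₁ = 152, n₀ = 100, n = 252; a·n₀/n = 19·100/252 = 7.5397; c·n₁/n = 50·152/252 = 30.1587
Stratum 3 (≥ Bachelor's): n₁ = 90, n₀ = 321, n = 411; a·n₀/n = 4·321/411 = 3.1241; c·n₁/n = 83·90/411 = 18.1752
RR_MH = (19.3636 + 7.5397 + 3.1241) / (43.9336 + 30.1587 + 18.1752) = 30.0274 / 92.2675 = 0.32544

0.33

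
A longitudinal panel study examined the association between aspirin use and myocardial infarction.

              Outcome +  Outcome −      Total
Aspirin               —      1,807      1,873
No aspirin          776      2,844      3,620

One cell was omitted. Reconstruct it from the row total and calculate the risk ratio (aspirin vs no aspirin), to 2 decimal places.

0.16

The missing cell is in the exposed row: 1873 − 1807 = 66.
So a = 66, b = 1807, c = 776, d = 2844.
RR = [a/(a+b)] / [c/(c+d)] = (66/1873) / (776/3620) = 0.03524/0.21436 = 0.16438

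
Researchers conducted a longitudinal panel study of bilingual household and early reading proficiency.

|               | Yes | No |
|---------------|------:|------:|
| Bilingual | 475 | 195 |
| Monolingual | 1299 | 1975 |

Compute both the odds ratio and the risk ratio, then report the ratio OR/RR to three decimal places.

2.073

Cells: a = 475, b = 195, c = 1299, d = 1975.
OR = (475·1975)/(195·1299) = 938125/253305 = 3.70354
Risk in exposed = 475/670 = 0.70896; risk in unexposed = 1299/3274 = 0.39676; RR = 1.78685
OR/RR = 3.70354 / 1.78685 = 2.07266
The outcome is not rare, so the OR lies further from 1 than the RR.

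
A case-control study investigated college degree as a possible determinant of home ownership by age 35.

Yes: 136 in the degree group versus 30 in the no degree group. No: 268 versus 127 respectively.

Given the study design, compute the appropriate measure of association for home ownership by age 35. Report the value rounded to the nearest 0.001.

From the description: a = 136, b = 268, c = 30, d = 127.
This is a case-control study: participants were sampled on outcome status, so risks in the source population cannot be estimated directly — relative risk is not valid here. The odds ratio is the appropriate measure.
OR = (a·d)/(b·c) = (136 × 127) / (268 × 30) = 17272 / 8040 = 2.14826

2.148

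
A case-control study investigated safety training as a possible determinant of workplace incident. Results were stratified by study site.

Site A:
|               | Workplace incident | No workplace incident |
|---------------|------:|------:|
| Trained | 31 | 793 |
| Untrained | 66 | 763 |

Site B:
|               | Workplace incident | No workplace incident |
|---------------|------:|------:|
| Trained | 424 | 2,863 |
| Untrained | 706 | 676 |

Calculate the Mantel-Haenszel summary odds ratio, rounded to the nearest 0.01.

OR_MH = Σ(aᵢdᵢ/nᵢ) / Σ(bᵢcᵢ/nᵢ), where nᵢ is the stratum total.
Stratum 1 (Site A): n = 1653; a·d/n = 31·763/1653 = 14.3091; b·c/n = 793·66/1653 = 31.6624
Stratum 2 (Site B): n = 4669; a·d/n = 424·676/4669 = 61.3887; b·c/n = 2863·706/4669 = 432.9145
OR_MH = (14.3091 + 61.3887) / (31.6624 + 432.9145) = 75.6979 / 464.5770 = 0.16294

0.16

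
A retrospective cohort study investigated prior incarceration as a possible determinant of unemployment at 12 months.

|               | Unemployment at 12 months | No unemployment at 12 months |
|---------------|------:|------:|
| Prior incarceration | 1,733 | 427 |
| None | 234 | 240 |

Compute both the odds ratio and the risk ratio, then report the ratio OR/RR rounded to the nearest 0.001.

Cells: a = 1733, b = 427, c = 234, d = 240.
OR = (1733·240)/(427·234) = 415920/99918 = 4.16261
Risk in exposed = 1733/2160 = 0.80231; risk in unexposed = 234/474 = 0.49367; RR = 1.62520
OR/RR = 4.16261 / 1.62520 = 2.56129
The outcome is not rare, so the OR lies further from 1 than the RR.

2.561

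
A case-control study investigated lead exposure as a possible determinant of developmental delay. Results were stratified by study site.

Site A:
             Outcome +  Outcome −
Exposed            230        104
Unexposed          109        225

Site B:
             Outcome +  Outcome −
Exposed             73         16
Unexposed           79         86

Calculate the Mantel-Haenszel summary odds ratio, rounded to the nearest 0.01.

OR_MH = Σ(aᵢdᵢ/nᵢ) / Σ(bᵢcᵢ/nᵢ), where nᵢ is the stratum total.
Stratum 1 (Site A): n = 668; a·d/n = 230·225/668 = 77.4701; b·c/n = 104·109/668 = 16.9701
Stratum 2 (Site B): n = 254; a·d/n = 73·86/254 = 24.7165; b·c/n = 16·79/254 = 4.9764
OR_MH = (77.4701 + 24.7165) / (16.9701 + 4.9764) = 102.1866 / 21.9464 = 4.65618

4.66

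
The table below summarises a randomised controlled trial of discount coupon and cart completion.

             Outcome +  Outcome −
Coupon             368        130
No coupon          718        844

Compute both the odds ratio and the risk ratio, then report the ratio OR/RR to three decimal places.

Cells: a = 368, b = 130, c = 718, d = 844.
OR = (368·844)/(130·718) = 310592/93340 = 3.32753
Risk in exposed = 368/498 = 0.73896; risk in unexposed = 718/1562 = 0.45967; RR = 1.60759
OR/RR = 3.32753 / 1.60759 = 2.06989
The outcome is not rare, so the OR lies further from 1 than the RR.

2.070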